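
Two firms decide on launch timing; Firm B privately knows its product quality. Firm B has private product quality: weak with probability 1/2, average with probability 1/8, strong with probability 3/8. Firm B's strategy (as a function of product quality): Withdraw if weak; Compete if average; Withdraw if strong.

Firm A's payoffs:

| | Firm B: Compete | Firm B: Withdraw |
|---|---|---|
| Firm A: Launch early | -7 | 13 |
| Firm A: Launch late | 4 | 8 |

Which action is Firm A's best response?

Launch early

E[Launch early] = 1/2·(13) + 1/8·(-7) + 3/8·(13) = 21/2
E[Launch late] = 1/2·(8) + 1/8·(4) + 3/8·(8) = 15/2
Best response: Launch early (21/2 is the largest).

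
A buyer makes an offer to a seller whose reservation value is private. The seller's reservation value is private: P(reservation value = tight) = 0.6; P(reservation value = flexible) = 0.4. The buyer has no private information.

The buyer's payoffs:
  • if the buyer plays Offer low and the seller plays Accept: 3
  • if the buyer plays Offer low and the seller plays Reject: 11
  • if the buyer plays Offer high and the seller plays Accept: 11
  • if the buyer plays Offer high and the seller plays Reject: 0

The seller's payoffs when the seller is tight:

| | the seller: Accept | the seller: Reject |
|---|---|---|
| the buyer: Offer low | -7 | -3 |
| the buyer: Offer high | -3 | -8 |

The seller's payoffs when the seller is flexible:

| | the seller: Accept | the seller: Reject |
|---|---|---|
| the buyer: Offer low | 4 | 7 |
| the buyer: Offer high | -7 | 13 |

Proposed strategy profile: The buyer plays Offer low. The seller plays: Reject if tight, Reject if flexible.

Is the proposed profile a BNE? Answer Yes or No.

Yes

The buyer plays Offer low: E[Offer low] = 0.6·(11) + 0.4·(11) = 11; E[Offer high] = 0. Best-responding. ✓
The seller (reservation value tight), facing Offer low: Accept gives -7, Reject gives -3. Proposed Reject is best. ✓
The seller (reservation value flexible), facing Offer low: Accept gives 4, Reject gives 7. Proposed Reject is best. ✓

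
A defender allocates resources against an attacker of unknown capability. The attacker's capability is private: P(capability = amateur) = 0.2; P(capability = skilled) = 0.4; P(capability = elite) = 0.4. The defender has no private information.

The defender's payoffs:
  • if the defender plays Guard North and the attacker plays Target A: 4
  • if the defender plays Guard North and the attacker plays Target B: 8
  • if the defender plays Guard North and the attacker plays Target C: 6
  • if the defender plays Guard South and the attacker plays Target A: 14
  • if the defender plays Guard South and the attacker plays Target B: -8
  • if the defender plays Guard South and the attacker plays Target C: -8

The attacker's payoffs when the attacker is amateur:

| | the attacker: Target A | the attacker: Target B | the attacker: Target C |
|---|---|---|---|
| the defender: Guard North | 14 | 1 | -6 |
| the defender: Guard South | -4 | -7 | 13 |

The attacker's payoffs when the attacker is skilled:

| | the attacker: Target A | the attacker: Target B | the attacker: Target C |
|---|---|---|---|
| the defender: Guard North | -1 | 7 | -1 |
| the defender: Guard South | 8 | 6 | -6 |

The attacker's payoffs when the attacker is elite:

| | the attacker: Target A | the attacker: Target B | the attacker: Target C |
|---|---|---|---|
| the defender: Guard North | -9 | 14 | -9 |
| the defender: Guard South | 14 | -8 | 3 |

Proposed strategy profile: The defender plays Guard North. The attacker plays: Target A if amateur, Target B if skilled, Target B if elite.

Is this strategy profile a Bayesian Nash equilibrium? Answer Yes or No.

The defender plays Guard North: E[Guard North] = 0.2·(4) + 0.4·(8) + 0.4·(8) = 7.2; E[Guard South] = -3.6. Best-responding. ✓
The attacker (capability amateur), facing Guard North: Target A gives 14, Target B gives 1, Target C gives -6. Proposed Target A is best. ✓
The attacker (capability skilled), facing Guard North: Target A gives -1, Target B gives 7, Target C gives -1. Proposed Target B is best. ✓
The attacker (capability elite), facing Guard North: Target A gives -9, Target B gives 14, Target C gives -9. Proposed Target B is best. ✓

Yes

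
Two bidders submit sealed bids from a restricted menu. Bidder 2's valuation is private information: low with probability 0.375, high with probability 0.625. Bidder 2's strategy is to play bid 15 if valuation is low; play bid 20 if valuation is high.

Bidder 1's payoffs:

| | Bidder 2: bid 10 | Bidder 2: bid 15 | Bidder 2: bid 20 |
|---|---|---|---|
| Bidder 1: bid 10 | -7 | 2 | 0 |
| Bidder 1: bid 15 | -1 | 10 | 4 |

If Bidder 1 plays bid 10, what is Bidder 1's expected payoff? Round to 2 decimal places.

0.75

Take the expectation over Bidder 2's valuation, weighting each type's action by its prior probability.
E[bid 10] = 0.375·2 + 0.625·0 = 0.75 + 0 = 0.75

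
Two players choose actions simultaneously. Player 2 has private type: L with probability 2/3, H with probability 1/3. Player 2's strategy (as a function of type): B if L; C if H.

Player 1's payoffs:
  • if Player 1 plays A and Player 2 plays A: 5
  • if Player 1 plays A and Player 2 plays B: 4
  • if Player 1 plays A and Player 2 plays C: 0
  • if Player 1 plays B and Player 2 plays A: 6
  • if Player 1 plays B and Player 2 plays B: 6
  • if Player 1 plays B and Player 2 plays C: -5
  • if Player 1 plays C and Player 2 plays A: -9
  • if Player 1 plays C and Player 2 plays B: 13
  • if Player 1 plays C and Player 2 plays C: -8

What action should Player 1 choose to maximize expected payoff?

C

E[A] = 2/3·(4) + 1/3·(0) = 8/3
E[B] = 2/3·(6) + 1/3·(-5) = 7/3
E[C] = 2/3·(13) + 1/3·(-8) = 6
Best response: C (6 is the largest).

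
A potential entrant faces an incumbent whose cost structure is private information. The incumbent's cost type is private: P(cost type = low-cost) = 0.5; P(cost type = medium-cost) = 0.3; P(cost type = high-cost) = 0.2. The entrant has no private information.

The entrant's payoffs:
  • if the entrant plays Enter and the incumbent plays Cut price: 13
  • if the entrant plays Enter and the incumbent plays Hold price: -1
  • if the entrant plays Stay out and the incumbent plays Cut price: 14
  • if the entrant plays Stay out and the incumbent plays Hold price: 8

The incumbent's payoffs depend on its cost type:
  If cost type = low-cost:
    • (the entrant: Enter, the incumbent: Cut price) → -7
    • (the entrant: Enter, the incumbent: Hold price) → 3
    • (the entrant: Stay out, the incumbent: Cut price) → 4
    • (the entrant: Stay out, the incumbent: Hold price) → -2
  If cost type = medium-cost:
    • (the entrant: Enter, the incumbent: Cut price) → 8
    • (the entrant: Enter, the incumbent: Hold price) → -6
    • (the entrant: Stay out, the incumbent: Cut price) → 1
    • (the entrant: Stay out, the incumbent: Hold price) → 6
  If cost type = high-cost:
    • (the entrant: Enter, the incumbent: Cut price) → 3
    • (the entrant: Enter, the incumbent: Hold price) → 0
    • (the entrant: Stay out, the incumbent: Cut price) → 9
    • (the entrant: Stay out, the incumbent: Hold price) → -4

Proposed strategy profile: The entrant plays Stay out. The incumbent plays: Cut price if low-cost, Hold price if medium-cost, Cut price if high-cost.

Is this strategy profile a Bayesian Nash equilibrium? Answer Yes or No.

The entrant plays Stay out: E[Stay out] = 0.5·(14) + 0.3·(8) + 0.2·(14) = 12.2; E[Enter] = 8.8. Best-responding. ✓
The incumbent (cost type low-cost), facing Stay out: Cut price gives 4, Hold price gives -2. Proposed Cut price is best. ✓
The incumbent (cost type medium-cost), facing Stay out: Cut price gives 1, Hold price gives 6. Proposed Hold price is best. ✓
The incumbent (cost type high-cost), facing Stay out: Cut price gives 9, Hold price gives -4. Proposed Cut price is best. ✓

Yes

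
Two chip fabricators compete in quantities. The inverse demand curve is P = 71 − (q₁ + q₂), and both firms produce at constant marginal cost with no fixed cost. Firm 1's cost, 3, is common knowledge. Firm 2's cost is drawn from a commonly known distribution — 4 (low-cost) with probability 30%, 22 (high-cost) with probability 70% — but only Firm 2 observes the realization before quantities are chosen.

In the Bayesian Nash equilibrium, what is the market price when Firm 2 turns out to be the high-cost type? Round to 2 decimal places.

32.90

Type-c best response for Firm 2: q₂(c) = (71 − c)/2 − q₁/2.
Firm 1 maximizes expected profit; its first-order condition is 71 − 2q₁ − E[q₂] − 3 = 0.
Substituting E[q₂] and solving: E[c₂] = 16.6, so q₁ = (71 − 2·3 + 16.6)/3 = 27.2.
q₂(high-cost) = 10.9, so P = 71 − (27.2 + 10.9) = 32.9.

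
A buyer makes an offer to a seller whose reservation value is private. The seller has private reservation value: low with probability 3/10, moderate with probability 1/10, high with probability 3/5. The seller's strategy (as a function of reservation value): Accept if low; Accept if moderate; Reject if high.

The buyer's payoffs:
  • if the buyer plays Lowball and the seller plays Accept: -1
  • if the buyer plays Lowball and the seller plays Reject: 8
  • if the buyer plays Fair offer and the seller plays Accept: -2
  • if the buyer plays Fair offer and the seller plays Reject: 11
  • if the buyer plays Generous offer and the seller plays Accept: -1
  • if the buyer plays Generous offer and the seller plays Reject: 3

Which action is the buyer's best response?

E[Lowball] = 3/10·(-1) + 1/10·(-1) + 3/5·(8) = 22/5
E[Fair offer] = 3/10·(-2) + 1/10·(-2) + 3/5·(11) = 29/5
E[Generous offer] = 3/10·(-1) + 1/10·(-1) + 3/5·(3) = 7/5
Best response: Fair offer (29/5 is the largest).

Fair offer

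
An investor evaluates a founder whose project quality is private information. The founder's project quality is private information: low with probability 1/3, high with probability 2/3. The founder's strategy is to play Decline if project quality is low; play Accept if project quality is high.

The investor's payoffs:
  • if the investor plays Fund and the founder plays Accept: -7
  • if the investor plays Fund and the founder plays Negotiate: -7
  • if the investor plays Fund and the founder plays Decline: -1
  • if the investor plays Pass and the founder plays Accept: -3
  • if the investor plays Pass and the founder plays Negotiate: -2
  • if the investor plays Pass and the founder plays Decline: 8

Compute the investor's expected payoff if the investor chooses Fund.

Take the expectation over the founder's project quality, weighting each type's action by its prior probability.
E[Fund] = 1/3·(-1) + 2/3·(-7) = (-1/3) + (-14/3) = -5

-5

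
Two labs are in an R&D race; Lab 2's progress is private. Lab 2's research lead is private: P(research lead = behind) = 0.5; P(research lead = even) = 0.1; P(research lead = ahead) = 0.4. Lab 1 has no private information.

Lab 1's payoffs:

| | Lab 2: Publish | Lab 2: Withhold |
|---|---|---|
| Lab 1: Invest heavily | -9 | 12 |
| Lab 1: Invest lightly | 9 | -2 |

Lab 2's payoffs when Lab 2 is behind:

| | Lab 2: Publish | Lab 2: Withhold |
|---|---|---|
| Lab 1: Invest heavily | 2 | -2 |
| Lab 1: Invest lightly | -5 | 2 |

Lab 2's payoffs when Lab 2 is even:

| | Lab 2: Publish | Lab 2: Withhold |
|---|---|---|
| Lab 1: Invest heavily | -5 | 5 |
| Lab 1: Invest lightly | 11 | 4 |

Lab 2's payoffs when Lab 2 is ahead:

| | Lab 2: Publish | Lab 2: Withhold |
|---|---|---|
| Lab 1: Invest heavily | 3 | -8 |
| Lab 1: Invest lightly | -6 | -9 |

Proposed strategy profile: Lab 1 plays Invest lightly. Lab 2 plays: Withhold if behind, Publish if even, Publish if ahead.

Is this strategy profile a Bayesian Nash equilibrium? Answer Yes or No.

Yes

Lab 1 plays Invest lightly: E[Invest lightly] = 0.5·(-2) + 0.1·(9) + 0.4·(9) = 3.5; E[Invest heavily] = 1.5. Best-responding. ✓
Lab 2 (research lead behind), facing Invest lightly: Publish gives -5, Withhold gives 2. Proposed Withhold is best. ✓
Lab 2 (research lead even), facing Invest lightly: Publish gives 11, Withhold gives 4. Proposed Publish is best. ✓
Lab 2 (research lead ahead), facing Invest lightly: Publish gives -6, Withhold gives -9. Proposed Publish is best. ✓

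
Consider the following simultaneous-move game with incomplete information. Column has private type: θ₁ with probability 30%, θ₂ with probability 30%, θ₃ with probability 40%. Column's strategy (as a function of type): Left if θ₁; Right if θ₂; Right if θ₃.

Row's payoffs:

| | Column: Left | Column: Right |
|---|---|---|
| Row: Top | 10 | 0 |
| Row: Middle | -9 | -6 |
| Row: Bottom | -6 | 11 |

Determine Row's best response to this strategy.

Bottom

E[Top] = 0.3·(10) + 0.3·(0) + 0.4·(0) = 3
E[Middle] = 0.3·(-9) + 0.3·(-6) + 0.4·(-6) = -6.9
E[Bottom] = 0.3·(-6) + 0.3·(11) + 0.4·(11) = 5.9
Best response: Bottom (5.9 is the largest).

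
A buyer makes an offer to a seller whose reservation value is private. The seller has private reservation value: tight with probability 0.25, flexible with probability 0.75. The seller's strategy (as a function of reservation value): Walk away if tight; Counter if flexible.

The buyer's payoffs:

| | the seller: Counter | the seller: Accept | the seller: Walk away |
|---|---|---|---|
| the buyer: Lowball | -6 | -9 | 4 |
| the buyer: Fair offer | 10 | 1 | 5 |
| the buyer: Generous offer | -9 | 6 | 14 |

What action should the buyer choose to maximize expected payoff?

E[Lowball] = 0.25·(4) + 0.75·(-6) = -3.5
E[Fair offer] = 0.25·(5) + 0.75·(10) = 8.75
E[Generous offer] = 0.25·(14) + 0.75·(-9) = -3.25
Best response: Fair offer (8.75 is the largest).

Fair offer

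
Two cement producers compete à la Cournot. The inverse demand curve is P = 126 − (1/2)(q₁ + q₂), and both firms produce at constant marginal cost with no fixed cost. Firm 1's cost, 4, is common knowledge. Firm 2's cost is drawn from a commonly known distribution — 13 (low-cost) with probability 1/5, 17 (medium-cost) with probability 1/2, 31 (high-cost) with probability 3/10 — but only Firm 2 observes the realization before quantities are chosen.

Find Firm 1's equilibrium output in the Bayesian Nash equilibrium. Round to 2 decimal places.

Firm 2 with cost c maximizes (126 − (1/2)(q₁+q₂) − c)·q₂, giving q₂(c) = (126 − c − (1/2)q₁).
E[c₂] = 1/5·13 + 1/2·17 + 3/10·31 = 20.4
Firm 1's FOC against E[q₂] yields q₁ = (126 − 2·4 + E[c₂])/(3/2) = (126 − 8 + 20.4)/(3/2) = 92.2667.

92.27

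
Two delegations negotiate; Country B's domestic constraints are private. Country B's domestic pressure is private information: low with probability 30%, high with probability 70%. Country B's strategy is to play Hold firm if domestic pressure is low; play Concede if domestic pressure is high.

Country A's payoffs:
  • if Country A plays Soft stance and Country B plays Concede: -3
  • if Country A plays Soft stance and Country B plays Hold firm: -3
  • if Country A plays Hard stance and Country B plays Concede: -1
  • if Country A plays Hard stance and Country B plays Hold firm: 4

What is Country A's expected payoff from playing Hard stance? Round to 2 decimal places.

0.50

Take the expectation over Country B's domestic pressure, weighting each type's action by its prior probability.
E[Hard stance] = 0.3·4 + 0.7·(-1) = 1.2 + (-0.7) = 0.5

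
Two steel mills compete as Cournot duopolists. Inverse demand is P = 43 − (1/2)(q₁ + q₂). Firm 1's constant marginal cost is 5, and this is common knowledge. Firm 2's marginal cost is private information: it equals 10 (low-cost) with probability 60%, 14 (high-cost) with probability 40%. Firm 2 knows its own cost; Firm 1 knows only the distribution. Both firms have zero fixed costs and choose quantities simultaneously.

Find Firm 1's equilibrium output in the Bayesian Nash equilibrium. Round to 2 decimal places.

29.73

Each type of Firm 2 best-responds to q₁; Firm 1 best-responds to the expected q₂ over Firm 2's types.
Firm 2 with cost c maximizes (43 − (1/2)(q₁+q₂) − c)·q₂, giving q₂(c) = (43 − c − (1/2)q₁).
E[c₂] = 0.6·10 + 0.4·14 = 11.6
Firm 1's FOC against E[q₂] yields q₁ = (43 − 2·5 + E[c₂])/(3/2) = (43 − 10 + 11.6)/(3/2) = 29.7333.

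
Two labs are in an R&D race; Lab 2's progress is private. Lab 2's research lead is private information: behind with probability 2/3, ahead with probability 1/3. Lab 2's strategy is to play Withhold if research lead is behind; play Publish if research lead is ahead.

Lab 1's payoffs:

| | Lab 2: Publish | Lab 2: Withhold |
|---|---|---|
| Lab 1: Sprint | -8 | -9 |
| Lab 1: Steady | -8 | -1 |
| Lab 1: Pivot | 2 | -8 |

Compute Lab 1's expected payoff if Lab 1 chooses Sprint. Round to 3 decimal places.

Take the expectation over Lab 2's research lead, weighting each type's action by its prior probability.
E[Sprint] = 2/3·(-9) + 1/3·(-8) = (-6) + (-8/3) = -26/3

-8.667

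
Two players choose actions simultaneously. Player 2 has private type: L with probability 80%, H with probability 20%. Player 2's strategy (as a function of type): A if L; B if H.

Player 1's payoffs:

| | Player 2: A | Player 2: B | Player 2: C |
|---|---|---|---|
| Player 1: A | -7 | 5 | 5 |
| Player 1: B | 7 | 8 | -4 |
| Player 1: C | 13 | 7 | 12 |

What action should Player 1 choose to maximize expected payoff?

E[A] = 0.8·(-7) + 0.2·(5) = -4.6
E[B] = 0.8·(7) + 0.2·(8) = 7.2
E[C] = 0.8·(13) + 0.2·(7) = 11.8
Best response: C (11.8 is the largest).

C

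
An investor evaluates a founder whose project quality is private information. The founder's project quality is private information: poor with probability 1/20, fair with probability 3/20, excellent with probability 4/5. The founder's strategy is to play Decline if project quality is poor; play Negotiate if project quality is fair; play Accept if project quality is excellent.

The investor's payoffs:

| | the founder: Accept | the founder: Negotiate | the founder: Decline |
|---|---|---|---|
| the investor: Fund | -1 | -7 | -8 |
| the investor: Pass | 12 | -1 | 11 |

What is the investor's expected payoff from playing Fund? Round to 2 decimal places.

-2.25

E[Fund] = 1/20·(-8) + 3/20·(-7) + 4/5·(-1) = (-2/5) + (-21/20) + (-4/5) = -9/4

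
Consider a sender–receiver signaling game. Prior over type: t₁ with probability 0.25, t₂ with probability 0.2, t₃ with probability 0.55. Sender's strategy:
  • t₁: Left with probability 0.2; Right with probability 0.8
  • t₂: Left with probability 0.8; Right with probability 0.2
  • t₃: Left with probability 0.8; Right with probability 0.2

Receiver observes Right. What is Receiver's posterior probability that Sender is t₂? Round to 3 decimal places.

P(Right) = 0.25·0.8 + 0.2·0.2 + 0.55·0.2 = 0.35
P(t₂ | Right) = (0.2·0.2) / 0.35 = 0.04 / 0.35 = 0.114286

0.114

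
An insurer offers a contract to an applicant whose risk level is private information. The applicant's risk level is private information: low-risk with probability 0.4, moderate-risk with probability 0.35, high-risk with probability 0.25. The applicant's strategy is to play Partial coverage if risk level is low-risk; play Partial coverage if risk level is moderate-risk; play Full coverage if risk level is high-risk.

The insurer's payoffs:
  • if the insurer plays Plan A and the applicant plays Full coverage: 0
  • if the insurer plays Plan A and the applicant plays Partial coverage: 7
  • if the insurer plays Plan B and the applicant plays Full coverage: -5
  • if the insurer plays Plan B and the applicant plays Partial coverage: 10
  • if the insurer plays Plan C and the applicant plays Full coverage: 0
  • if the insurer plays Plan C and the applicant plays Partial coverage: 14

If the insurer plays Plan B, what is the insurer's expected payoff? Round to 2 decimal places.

Take the expectation over the applicant's risk level, weighting each type's action by its prior probability.
E[Plan B] = 0.4·10 + 0.35·10 + 0.25·(-5) = 4 + 3.5 + (-1.25) = 6.25

6.25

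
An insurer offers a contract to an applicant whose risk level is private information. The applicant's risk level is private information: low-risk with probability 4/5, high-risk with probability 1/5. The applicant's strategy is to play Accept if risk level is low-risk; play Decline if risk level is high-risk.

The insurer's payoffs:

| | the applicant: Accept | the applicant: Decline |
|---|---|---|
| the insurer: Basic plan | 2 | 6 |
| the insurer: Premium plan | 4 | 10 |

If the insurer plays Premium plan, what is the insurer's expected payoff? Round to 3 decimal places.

5.200

E[Premium plan] = 4/5·4 + 1/5·10 = 16/5 + 2 = 26/5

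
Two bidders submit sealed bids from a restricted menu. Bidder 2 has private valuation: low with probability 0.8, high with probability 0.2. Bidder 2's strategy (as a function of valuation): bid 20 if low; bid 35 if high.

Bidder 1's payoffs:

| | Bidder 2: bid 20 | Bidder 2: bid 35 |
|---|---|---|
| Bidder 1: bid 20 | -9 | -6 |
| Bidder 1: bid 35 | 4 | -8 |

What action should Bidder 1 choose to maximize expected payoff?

E[bid 20] = 0.8·(-9) + 0.2·(-6) = -8.4
E[bid 35] = 0.8·(4) + 0.2·(-8) = 1.6
Best response: bid 35 (1.6 is the largest).

bid 35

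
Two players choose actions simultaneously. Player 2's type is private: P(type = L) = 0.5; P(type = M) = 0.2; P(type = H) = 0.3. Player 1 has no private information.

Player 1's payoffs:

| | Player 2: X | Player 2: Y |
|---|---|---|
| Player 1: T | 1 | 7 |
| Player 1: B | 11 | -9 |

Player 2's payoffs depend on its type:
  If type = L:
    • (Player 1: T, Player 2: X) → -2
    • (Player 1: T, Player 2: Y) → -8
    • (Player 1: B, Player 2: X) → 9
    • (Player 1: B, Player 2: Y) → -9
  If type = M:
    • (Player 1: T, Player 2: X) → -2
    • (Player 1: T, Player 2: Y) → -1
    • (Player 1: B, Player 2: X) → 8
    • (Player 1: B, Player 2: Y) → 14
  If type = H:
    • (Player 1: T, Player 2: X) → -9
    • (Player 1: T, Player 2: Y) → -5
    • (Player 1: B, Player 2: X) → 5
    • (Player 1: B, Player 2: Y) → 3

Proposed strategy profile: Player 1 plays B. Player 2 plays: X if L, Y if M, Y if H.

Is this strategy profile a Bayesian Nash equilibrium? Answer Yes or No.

Player 1 plays B: E[B] = 0.5·(11) + 0.2·(-9) + 0.3·(-9) = 1; E[T] = 4. Not best-responding. ✗
Player 2 (type L), facing B: X gives 9, Y gives -9. Proposed X is best. ✓
Player 2 (type M), facing B: X gives 8, Y gives 14. Proposed Y is best. ✓
Player 2 (type H), facing B: X gives 5, Y gives 3. Proposed Y is not best — profitable deviation exists. ✗

No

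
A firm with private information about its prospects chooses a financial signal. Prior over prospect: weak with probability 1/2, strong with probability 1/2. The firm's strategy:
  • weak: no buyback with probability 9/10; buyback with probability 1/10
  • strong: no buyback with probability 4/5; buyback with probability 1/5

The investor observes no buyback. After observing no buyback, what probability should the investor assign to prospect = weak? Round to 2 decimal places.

0.53

P(no buyback) = (1/2)·(9/10) + (1/2)·(4/5) = 17/20
P(weak | no buyback) = ((1/2)·(9/10)) / (17/20) = (9/20) / (17/20) = 9/17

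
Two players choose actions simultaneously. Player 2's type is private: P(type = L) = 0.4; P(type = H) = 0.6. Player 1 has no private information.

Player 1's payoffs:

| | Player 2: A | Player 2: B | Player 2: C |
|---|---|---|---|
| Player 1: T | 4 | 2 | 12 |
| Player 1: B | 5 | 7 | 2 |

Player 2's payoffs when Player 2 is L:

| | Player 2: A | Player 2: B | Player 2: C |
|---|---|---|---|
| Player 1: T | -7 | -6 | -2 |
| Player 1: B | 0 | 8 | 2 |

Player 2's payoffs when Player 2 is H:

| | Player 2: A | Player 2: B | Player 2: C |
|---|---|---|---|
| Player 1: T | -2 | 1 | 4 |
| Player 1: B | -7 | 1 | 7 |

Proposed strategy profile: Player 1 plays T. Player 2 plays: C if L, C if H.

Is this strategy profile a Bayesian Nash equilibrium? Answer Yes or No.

Player 1 plays T: E[T] = 0.4·(12) + 0.6·(12) = 12; E[B] = 2. Best-responding. ✓
Player 2 (type L), facing T: A gives -7, B gives -6, C gives -2. Proposed C is best. ✓
Player 2 (type H), facing T: A gives -2, B gives 1, C gives 4. Proposed C is best. ✓

Yes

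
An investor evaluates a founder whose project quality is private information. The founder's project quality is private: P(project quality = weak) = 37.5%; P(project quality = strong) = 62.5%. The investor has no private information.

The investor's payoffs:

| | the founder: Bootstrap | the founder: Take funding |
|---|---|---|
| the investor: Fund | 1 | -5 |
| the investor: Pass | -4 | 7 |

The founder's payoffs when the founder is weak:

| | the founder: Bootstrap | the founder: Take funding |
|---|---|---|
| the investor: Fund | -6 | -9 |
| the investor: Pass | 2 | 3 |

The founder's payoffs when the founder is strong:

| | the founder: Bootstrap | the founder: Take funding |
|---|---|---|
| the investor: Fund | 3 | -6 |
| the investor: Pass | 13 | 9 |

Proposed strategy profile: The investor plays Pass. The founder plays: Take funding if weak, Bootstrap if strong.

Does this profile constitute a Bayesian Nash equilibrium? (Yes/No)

A profile is a BNE iff every type of every player is best-responding given beliefs about the other side.
The investor plays Pass: E[Pass] = 0.375·(7) + 0.625·(-4) = 0.125; E[Fund] = -1.25. Best-responding. ✓
The founder (project quality weak), facing Pass: Bootstrap gives 2, Take funding gives 3. Proposed Take funding is best. ✓
The founder (project quality strong), facing Pass: Bootstrap gives 13, Take funding gives 9. Proposed Bootstrap is best. ✓

Yes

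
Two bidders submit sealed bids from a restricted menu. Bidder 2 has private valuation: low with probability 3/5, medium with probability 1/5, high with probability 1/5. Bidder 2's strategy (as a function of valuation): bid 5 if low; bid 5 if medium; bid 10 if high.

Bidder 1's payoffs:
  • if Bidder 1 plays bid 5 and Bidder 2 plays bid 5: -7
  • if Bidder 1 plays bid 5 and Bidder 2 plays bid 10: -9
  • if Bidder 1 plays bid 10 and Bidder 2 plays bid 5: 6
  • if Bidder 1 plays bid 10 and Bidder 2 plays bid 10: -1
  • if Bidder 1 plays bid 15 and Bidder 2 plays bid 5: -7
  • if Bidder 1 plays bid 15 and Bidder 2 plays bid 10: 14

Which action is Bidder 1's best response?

bid 10

E[bid 5] = 3/5·(-7) + 1/5·(-7) + 1/5·(-9) = -37/5
E[bid 10] = 3/5·(6) + 1/5·(6) + 1/5·(-1) = 23/5
E[bid 15] = 3/5·(-7) + 1/5·(-7) + 1/5·(14) = -14/5
Best response: bid 10 (23/5 is the largest).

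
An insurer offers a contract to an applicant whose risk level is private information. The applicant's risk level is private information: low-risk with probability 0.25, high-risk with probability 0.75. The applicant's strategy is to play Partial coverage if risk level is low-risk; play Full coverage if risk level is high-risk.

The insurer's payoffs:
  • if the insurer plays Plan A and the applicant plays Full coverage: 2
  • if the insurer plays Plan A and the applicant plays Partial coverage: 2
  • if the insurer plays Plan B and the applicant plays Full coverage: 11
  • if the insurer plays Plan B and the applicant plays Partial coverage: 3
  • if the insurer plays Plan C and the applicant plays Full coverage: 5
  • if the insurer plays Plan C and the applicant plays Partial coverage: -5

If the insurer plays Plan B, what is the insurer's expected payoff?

9

E[Plan B] = 0.25·3 + 0.75·11 = 0.75 + 8.25 = 9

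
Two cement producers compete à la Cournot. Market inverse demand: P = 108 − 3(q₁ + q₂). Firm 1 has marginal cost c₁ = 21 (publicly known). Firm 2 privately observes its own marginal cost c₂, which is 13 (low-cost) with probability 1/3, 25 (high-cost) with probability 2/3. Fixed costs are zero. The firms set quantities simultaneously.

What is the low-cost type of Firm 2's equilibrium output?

11

Type-c best response for Firm 2: q₂(c) = (108 − c)/6 − q₁/2.
Firm 1 maximizes expected profit; its first-order condition is 108 − 6q₁ − 3E[q₂] − 21 = 0.
Substituting E[q₂] and solving: E[c₂] = 21, so q₁ = (108 − 2·21 + 21)/9 = 9.66667.
q₂(low-cost) = (108 − 13 − 3·9.66667)/6 = 11.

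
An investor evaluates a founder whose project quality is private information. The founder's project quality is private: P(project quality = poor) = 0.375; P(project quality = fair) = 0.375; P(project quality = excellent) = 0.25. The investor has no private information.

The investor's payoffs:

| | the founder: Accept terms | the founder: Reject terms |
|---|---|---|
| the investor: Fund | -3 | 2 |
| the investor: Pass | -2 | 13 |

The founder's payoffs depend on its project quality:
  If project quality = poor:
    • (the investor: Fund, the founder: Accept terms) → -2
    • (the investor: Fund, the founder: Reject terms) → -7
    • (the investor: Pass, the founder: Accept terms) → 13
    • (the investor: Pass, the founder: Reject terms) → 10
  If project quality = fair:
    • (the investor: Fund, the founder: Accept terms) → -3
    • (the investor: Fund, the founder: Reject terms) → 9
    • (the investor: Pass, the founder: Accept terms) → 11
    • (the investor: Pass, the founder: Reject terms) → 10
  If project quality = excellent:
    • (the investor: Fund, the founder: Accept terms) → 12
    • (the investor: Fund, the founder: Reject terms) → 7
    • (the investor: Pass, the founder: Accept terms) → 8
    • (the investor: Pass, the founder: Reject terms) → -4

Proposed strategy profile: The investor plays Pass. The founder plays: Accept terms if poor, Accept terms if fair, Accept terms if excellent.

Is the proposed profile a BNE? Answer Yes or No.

Yes

A profile is a BNE iff every type of every player is best-responding given beliefs about the other side.
The investor plays Pass: E[Pass] = 0.375·(-2) + 0.375·(-2) + 0.25·(-2) = -2; E[Fund] = -3. Best-responding. ✓
The founder (project quality poor), facing Pass: Accept terms gives 13, Reject terms gives 10. Proposed Accept terms is best. ✓
The founder (project quality fair), facing Pass: Accept terms gives 11, Reject terms gives 10. Proposed Accept terms is best. ✓
The founder (project quality excellent), facing Pass: Accept terms gives 8, Reject terms gives -4. Proposed Accept terms is best. ✓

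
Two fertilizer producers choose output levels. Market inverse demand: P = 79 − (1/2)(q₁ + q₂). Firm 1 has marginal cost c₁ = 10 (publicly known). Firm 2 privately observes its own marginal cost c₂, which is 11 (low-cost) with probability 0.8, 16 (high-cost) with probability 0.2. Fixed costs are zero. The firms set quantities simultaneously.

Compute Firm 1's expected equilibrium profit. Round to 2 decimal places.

Type-c best response for Firm 2: q₂(c) = (79 − c) − q₁/2.
Firm 1 maximizes expected profit; its first-order condition is 79 − q₁ − (1/2)E[q₂] − 10 = 0.
Substituting E[q₂] and solving: E[c₂] = 12, so q₁ = (79 − 2·10 + 12)/(3/2) = 47.3333.
E[P] = 79 − (1/2)·(q₁ + E[q₂]) = 33.6667; Firm 1's expected profit = (E[P] − 10)·q₁ = (33.6667 − 10)·47.3333 = 1120.22.

1120.22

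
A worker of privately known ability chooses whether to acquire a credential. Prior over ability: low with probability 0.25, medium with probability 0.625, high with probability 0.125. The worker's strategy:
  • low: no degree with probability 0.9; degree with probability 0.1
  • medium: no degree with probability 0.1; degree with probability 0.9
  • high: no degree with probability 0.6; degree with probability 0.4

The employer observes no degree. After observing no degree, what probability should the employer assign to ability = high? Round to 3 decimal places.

P(no degree) = 0.25·0.9 + 0.625·0.1 + 0.125·0.6 = 0.3625
P(high | no degree) = (0.125·0.6) / 0.3625 = 0.075 / 0.3625 = 0.206897

0.207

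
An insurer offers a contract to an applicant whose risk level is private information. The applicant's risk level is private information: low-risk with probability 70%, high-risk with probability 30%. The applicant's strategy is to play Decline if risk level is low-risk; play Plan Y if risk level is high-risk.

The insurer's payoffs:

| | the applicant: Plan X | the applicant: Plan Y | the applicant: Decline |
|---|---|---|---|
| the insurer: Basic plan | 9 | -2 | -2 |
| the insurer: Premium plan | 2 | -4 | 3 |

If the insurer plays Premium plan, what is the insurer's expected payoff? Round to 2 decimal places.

0.90

E[Premium plan] = 0.7·3 + 0.3·(-4) = 2.1 + (-1.2) = 0.9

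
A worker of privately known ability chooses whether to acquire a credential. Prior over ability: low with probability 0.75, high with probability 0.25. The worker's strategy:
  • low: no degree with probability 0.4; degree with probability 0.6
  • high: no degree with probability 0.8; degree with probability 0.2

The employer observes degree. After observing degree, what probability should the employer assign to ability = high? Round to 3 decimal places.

0.100

Apply Bayes' rule using the sender's strategy as the likelihood.
P(degree) = 0.75·0.6 + 0.25·0.2 = 0.5
P(high | degree) = (0.25·0.2) / 0.5 = 0.05 / 0.5 = 0.1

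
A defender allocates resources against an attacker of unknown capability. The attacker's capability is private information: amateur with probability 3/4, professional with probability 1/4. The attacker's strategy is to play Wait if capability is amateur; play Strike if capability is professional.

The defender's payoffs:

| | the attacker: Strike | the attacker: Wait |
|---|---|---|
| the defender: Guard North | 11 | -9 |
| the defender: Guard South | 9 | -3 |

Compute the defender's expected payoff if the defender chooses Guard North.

E[Guard North] = 3/4·(-9) + 1/4·11 = (-27/4) + 11/4 = -4

-4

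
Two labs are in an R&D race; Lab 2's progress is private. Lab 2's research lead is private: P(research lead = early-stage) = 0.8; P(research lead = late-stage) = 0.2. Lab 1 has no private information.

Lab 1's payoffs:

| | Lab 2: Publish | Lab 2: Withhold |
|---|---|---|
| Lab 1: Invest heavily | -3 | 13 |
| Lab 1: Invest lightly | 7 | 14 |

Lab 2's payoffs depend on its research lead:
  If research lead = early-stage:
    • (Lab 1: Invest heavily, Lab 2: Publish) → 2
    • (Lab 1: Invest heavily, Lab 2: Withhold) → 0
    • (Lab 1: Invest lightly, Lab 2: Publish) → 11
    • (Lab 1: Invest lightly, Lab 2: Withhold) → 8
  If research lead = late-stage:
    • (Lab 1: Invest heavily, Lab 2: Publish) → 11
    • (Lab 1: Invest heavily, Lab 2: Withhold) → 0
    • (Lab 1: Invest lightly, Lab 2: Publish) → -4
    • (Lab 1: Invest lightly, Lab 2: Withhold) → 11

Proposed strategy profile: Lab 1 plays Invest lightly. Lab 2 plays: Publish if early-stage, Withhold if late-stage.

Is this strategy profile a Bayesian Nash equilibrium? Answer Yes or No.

Yes

A profile is a BNE iff every type of every player is best-responding given beliefs about the other side.
Lab 1 plays Invest lightly: E[Invest lightly] = 0.8·(7) + 0.2·(14) = 8.4; E[Invest heavily] = 0.2. Best-responding. ✓
Lab 2 (research lead early-stage), facing Invest lightly: Publish gives 11, Withhold gives 8. Proposed Publish is best. ✓
Lab 2 (research lead late-stage), facing Invest lightly: Publish gives -4, Withhold gives 11. Proposed Withhold is best. ✓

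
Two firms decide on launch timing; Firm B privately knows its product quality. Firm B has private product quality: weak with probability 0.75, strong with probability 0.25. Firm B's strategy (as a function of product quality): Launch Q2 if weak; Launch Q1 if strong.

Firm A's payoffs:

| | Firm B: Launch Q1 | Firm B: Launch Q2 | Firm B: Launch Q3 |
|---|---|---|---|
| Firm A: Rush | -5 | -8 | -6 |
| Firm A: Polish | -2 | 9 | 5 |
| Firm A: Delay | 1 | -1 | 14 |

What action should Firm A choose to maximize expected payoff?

Polish

Compute Firm A's expected payoff for each action, taking the expectation over Firm B's type.
E[Rush] = 0.75·(-8) + 0.25·(-5) = -7.25
E[Polish] = 0.75·(9) + 0.25·(-2) = 6.25
E[Delay] = 0.75·(-1) + 0.25·(1) = -0.5
Best response: Polish (6.25 is the largest).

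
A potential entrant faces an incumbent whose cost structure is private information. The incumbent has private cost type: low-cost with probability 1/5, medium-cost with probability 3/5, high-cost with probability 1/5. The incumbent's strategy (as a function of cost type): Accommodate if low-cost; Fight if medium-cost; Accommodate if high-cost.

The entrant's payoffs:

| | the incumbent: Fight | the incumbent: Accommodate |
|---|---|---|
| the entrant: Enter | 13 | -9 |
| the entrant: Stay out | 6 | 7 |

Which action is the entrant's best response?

Compute the entrant's expected payoff for each action, taking the expectation over the incumbent's type.
E[Enter] = 1/5·(-9) + 3/5·(13) + 1/5·(-9) = 21/5
E[Stay out] = 1/5·(7) + 3/5·(6) + 1/5·(7) = 32/5
Best response: Stay out (32/5 is the largest).

Stay out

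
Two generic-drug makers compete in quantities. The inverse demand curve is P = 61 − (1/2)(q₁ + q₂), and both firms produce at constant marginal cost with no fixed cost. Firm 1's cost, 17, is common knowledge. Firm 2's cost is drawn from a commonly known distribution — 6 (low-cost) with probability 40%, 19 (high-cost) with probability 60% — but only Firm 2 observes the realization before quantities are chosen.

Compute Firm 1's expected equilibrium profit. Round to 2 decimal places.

369.92

Type-c best response for Firm 2: q₂(c) = (61 − c) − q₁/2.
Firm 1 maximizes expected profit; its first-order condition is 61 − q₁ − (1/2)E[q₂] − 17 = 0.
Substituting E[q₂] and solving: E[c₂] = 13.8, so q₁ = (61 − 2·17 + 13.8)/(3/2) = 27.2.
E[P] = 61 − (1/2)·(q₁ + E[q₂]) = 30.6; Firm 1's expected profit = (E[P] − 17)·q₁ = (30.6 − 17)·27.2 = 369.92.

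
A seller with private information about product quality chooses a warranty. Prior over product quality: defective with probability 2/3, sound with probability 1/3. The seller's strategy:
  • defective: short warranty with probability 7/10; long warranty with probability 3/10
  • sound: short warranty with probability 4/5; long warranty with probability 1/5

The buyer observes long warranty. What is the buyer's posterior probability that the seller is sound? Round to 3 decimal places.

0.250

P(long warranty) = (2/3)·(3/10) + (1/3)·(1/5) = 4/15
P(sound | long warranty) = ((1/3)·(1/5)) / (4/15) = (1/15) / (4/15) = 1/4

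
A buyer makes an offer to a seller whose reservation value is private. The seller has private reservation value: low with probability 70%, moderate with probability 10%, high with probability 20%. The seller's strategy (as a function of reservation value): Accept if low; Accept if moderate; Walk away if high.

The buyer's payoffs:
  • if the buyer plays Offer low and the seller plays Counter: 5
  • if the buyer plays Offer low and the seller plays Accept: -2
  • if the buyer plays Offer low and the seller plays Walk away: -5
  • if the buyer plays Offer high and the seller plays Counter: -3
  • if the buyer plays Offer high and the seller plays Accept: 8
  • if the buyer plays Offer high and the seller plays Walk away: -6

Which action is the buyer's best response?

Offer high

E[Offer low] = 0.7·(-2) + 0.1·(-2) + 0.2·(-5) = -2.6
E[Offer high] = 0.7·(8) + 0.1·(8) + 0.2·(-6) = 5.2
Best response: Offer high (5.2 is the largest).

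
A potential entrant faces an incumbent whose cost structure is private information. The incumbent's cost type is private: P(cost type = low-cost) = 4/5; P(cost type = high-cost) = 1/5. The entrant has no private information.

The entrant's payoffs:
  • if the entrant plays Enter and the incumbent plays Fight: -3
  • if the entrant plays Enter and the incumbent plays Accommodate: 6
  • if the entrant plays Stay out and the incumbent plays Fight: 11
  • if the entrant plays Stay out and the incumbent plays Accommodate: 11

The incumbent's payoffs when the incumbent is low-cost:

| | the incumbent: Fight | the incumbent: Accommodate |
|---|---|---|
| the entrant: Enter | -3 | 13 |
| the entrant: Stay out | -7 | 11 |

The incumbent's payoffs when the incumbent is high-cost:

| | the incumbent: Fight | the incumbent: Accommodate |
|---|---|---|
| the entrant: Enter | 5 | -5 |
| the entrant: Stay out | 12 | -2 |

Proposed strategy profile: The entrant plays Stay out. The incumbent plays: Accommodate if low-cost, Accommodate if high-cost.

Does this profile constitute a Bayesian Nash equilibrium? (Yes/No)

A profile is a BNE iff every type of every player is best-responding given beliefs about the other side.
The entrant plays Stay out: E[Stay out] = 4/5·(11) + 1/5·(11) = 11; E[Enter] = 6. Best-responding. ✓
The incumbent (cost type low-cost), facing Stay out: Fight gives -7, Accommodate gives 11. Proposed Accommodate is best. ✓
The incumbent (cost type high-cost), facing Stay out: Fight gives 12, Accommodate gives -2. Proposed Accommodate is not best — profitable deviation exists. ✗

No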